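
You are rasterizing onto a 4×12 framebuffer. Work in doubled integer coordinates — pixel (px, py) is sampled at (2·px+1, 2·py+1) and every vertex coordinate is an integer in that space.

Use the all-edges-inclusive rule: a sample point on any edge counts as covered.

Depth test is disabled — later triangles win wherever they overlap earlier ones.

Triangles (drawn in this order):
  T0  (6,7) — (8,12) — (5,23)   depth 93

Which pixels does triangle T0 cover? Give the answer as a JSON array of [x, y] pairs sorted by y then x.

T0:
  2·area = 37
  edge (6, 7)→(8, 12): d=(2,5) inclusive
  edge (8, 12)→(5, 23): d=(-3,11) inclusive
  edge (5, 23)→(6, 7): d=(1,-16) inclusive
    (3,5)@(7, 11): e=[3,14,20] → X
    (3,6)@(7, 13): e=[7,8,22] → X
    (3,7)@(7, 15): e=[11,2,24] → X
    (3,8)@(7, 17): e=[15,-4,26] → .
    (2,11)@(5, 23): e=[37,0,0] → X  [on edge]
    (3,11)@(7, 23): e=[27,-22,32] → .
  covered (4 px):
    . . . .
    . . . .
    . . . .
    . . . .
    . . . .
    . . . X
    . . . X
    . . . X
    . . . .
    . . . .
    . . . .
    . . X .

Answer: [[3,5],[3,6],[3,7],[2,11]]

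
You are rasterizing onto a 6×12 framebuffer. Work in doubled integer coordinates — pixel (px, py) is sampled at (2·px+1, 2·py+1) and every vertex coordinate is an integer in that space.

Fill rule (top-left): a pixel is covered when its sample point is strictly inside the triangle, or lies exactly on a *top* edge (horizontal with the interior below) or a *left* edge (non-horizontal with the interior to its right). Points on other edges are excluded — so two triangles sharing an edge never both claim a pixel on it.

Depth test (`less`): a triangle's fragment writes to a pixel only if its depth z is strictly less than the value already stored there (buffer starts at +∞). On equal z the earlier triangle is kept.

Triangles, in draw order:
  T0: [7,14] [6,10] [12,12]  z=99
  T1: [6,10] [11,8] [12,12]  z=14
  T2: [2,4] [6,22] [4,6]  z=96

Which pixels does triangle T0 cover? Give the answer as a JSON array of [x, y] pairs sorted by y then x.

T0:
  2·area = 22
  edge (7, 14)→(6, 10): d=(-1,-4) top-left  bias=+0
  edge (6, 10)→(12, 12): d=(6,2) right/bottom  bias=-1
  edge (12, 12)→(7, 14): d=(-5,2) right/bottom  bias=-1
    (1,4)@(3, 9): e=[-11,0,33] → ·  [on edge]
    (3,5)@(7, 11): e=[3,4,15] → █
    (4,5)@(9, 11): e=[11,0,11] → ·  [on edge]
    (3,6)@(7, 13): e=[1,16,5] → █
    (4,6)@(9, 13): e=[9,12,1] → █
    (5,6)@(11, 13): e=[17,8,-3] → ·
    (3,7)@(7, 15): e=[-1,28,-5] → ·
    (4,7)@(9, 15): e=[7,24,-9] → ·
  covered (3 px):
    · · · · · ·
    · · · · · ·
    · · · · · ·
    · · · · · ·
    · · · · · ·
    · · · █ · ·
    · · · █ █ ·
    · · · · · ·
    · · · · · ·
    · · · · · ·
    · · · · · ·
    · · · · · ·
T1:
  2·area = 22
  edge (6, 10)→(11, 8): d=(5,-2) top-left  bias=+0
  edge (11, 8)→(12, 12): d=(1,4) right/bottom  bias=-1
  edge (12, 12)→(6, 10): d=(-6,-2) top-left  bias=+0
    (1,4)@(3, 9): e=[-11,33,0] → ·  [on edge]
    (4,4)@(9, 9): e=[1,9,12] → █
    (5,4)@(11, 9): e=[5,1,16] → █
    (4,5)@(9, 11): e=[11,11,0] → █  [on edge]
    (4,6)@(9, 13): e=[21,13,-12] → ·
    (5,6)@(11, 13): e=[25,5,-8] → ·
  covered (4 px):
    · · · · · ·
    · · · · · ·
    · · · · · ·
    · · · · · ·
    · · · · █ █
    · · · · █ █
    · · · · · ·
    · · · · · ·
    · · · · · ·
    · · · · · ·
    · · · · · ·
    · · · · · ·
T2:
  2·area = 28  (B↔C swapped to make it positive)
  edge (2, 4)→(4, 6): d=(2,2) right/bottom  bias=-1
  edge (4, 6)→(6, 22): d=(2,16) right/bottom  bias=-1
  edge (6, 22)→(2, 4): d=(-4,-18) top-left  bias=+0
    (0,1)@(1, 3): e=[0,42,-14] → ·  [on edge]
    (1,2)@(3, 5): e=[0,14,14] → ·  [on edge]
    (1,3)@(3, 7): e=[4,18,6] → █
    (2,3)@(5, 7): e=[0,-14,42] → ·  [on edge]
    (1,4)@(3, 9): e=[8,22,-2] → ·
    (3,4)@(7, 9): e=[0,-42,70] → ·  [on edge]
    (4,5)@(9, 11): e=[0,-70,98] → ·  [on edge]
    (5,6)@(11, 13): e=[0,-98,126] → ·  [on edge]
    (2,7)@(5, 15): e=[16,2,10] → █
    (3,7)@(7, 15): e=[12,-30,46] → ·
    (2,8)@(5, 17): e=[20,6,2] → █
    (3,8)@(7, 17): e=[16,-26,38] → ·
  covered (3 px):
    · · · · · ·
    · · · · · ·
    · · · · · ·
    · █ · · · ·
    · · · · · ·
    · · · · · ·
    · · · · · ·
    · · █ · · ·
    · · █ · · ·
    · · · · · ·
    · · · · · ·
    · · · · · ·

Final: [[3,5],[3,6],[4,6]]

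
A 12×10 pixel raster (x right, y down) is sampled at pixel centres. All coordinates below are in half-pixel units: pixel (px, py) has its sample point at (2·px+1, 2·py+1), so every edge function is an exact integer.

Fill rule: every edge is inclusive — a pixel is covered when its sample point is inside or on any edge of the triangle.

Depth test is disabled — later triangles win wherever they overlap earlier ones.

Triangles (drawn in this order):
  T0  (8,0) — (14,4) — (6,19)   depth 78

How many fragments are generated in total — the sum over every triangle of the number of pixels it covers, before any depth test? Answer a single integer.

T0:
  2·area = 122
  edge (8, 0)→(14, 4): d=(6,4) inclusive
  edge (14, 4)→(6, 19): d=(-8,15) inclusive
  edge (6, 19)→(8, 0): d=(2,-19) inclusive
    (4,0)@(9, 1): e=[2,99,21] → █
    (5,0)@(11, 1): e=[-6,69,59] → ·
    (4,1)@(9, 3): e=[14,83,25] → █
    (5,1)@(11, 3): e=[6,53,63] → █
    (6,1)@(13, 3): e=[-2,23,101] → ·
    (4,2)@(9, 5): e=[26,67,29] → █
    (6,2)@(13, 5): e=[10,7,105] → █
    (7,2)@(15, 5): e=[2,-23,143] → ·
    (4,3)@(9, 7): e=[38,51,33] → █
    (6,3)@(13, 7): e=[22,-9,109] → ·
    (4,4)@(9, 9): e=[50,35,37] → █
    (6,4)@(13, 9): e=[34,-25,113] → ·
  covered (16 px):
    · · · · █ · · · · · · ·
    · · · · █ █ · · · · · ·
    · · · · █ █ █ · · · · ·
    · · · · █ █ · · · · · ·
    · · · · █ █ · · · · · ·
    · · · █ █ · · · · · · ·
    · · · █ █ · · · · · · ·
    · · · █ · · · · · · · ·
    · · · █ · · · · · · · ·
    · · · · · · · · · · · ·

Final: 16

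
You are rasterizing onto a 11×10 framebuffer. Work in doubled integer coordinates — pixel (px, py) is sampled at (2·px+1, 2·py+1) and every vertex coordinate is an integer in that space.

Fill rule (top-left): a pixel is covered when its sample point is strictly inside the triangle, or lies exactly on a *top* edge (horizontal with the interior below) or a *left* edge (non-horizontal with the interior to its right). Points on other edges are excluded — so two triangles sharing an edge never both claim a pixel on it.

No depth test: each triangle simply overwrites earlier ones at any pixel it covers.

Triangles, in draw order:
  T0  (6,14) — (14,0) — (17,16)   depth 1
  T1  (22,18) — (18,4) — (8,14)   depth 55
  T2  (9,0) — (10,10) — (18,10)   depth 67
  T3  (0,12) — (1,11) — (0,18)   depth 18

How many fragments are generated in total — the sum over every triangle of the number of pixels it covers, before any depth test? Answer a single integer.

T0:
  2·area = 170
  edge (6, 14)→(14, 0): d=(8,-14) top-left  bias=+0
  edge (14, 0)→(17, 16): d=(3,16) right/bottom  bias=-1
  edge (17, 16)→(6, 14): d=(-11,-2) top-left  bias=+0
    (6,1)@(13, 3): e=[10,25,135] → █
    (7,1)@(15, 3): e=[38,-7,139] → ·
    (6,2)@(13, 5): e=[26,31,113] → █
    (7,2)@(15, 5): e=[54,-1,117] → ·
    (5,3)@(11, 7): e=[14,69,87] → █
    (7,3)@(15, 7): e=[70,5,95] → █
    (8,3)@(17, 7): e=[98,-27,99] → ·
    (4,4)@(9, 9): e=[2,107,61] → █
    (8,4)@(17, 9): e=[114,-21,77] → ·
    (4,5)@(9, 11): e=[18,113,39] → █
    (8,5)@(17, 11): e=[130,-15,55] → ·
    (3,6)@(7, 13): e=[6,151,13] → █
  covered (20 px):
    · · · · · · · · · · ·
    · · · · · · █ · · · ·
    · · · · · · █ · · · ·
    · · · · · █ █ █ · · ·
    · · · · █ █ █ █ · · ·
    · · · · █ █ █ █ · · ·
    · · · █ █ █ █ █ · · ·
    · · · · · · █ █ · · ·
    · · · · · · · · · · ·
    · · · · · · · · · · ·
T1:
  2·area = 180  (B↔C swapped to make it positive)
  edge (22, 18)→(8, 14): d=(-14,-4) top-left  bias=+0
  edge (8, 14)→(18, 4): d=(10,-10) top-left  bias=+0
  edge (18, 4)→(22, 18): d=(4,14) right/bottom  bias=-1
    (10,0)@(21, 1): e=[234,0,-54] → ·  [on edge]
    (9,1)@(19, 3): e=[198,0,-18] → ·  [on edge]
    (8,2)@(17, 5): e=[162,0,18] → █  [on edge]
    (9,2)@(19, 5): e=[170,20,-10] → ·
    (7,3)@(15, 7): e=[126,0,54] → █  [on edge]
    (9,3)@(19, 7): e=[142,40,-2] → ·
    (6,4)@(13, 9): e=[90,0,90] → █  [on edge]
    (9,4)@(19, 9): e=[114,60,6] → █
    (10,4)@(21, 9): e=[122,80,-22] → ·
    (5,5)@(11, 11): e=[54,0,126] → █  [on edge]
    (10,5)@(21, 11): e=[94,100,-14] → ·
    (4,6)@(9, 13): e=[18,0,162] → █  [on edge]
    (3,7)@(7, 15): e=[-18,0,198] → ·  [on edge]
    (2,8)@(5, 17): e=[-54,0,234] → ·  [on edge]
    (1,9)@(3, 19): e=[-90,0,270] → ·  [on edge]
  covered (25 px):
    · · · · · · · · · · ·
    · · · · · · · · · · ·
    · · · · · · · · █ · ·
    · · · · · · · █ █ · ·
    · · · · · · █ █ █ █ ·
    · · · · · █ █ █ █ █ ·
    · · · · █ █ █ █ █ █ ·
    · · · · · · █ █ █ █ █
    · · · · · · · · · █ █
    · · · · · · · · · · ·
T2:
  2·area = 80  (B↔C swapped to make it positive)
  edge (9, 0)→(18, 10): d=(9,10) right/bottom  bias=-1
  edge (18, 10)→(10, 10): d=(-8,0) right/bottom  bias=-1
  edge (10, 10)→(9, 0): d=(-1,-10) top-left  bias=+0
    (5,1)@(11, 3): e=[7,56,17] → █
    (6,1)@(13, 3): e=[-13,56,37] → ·
    (5,2)@(11, 5): e=[25,40,15] → █
    (6,2)@(13, 5): e=[5,40,35] → █
    (7,2)@(15, 5): e=[-15,40,55] → ·
    (5,3)@(11, 7): e=[43,24,13] → █
    (7,3)@(15, 7): e=[3,24,53] → █
    (8,3)@(17, 7): e=[-17,24,73] → ·
    (5,4)@(11, 9): e=[61,8,11] → █
    (8,4)@(17, 9): e=[1,8,71] → █
    (9,4)@(19, 9): e=[-19,8,91] → ·
    (5,5)@(11, 11): e=[79,-8,9] → ·
  covered (10 px):
    · · · · · · · · · · ·
    · · · · · █ · · · · ·
    · · · · · █ █ · · · ·
    · · · · · █ █ █ · · ·
    · · · · · █ █ █ █ · ·
    · · · · · · · · · · ·
    · · · · · · · · · · ·
    · · · · · · · · · · ·
    · · · · · · · · · · ·
    · · · · · · · · · · ·
T3:
  2·area = 6
  edge (0, 12)→(1, 11): d=(1,-1) top-left  bias=+0
  edge (1, 11)→(0, 18): d=(-1,7) right/bottom  bias=-1
  edge (0, 18)→(0, 12): d=(0,-6) top-left  bias=+0
    (5,0)@(11, 1): e=[0,-60,66] → ·  [on edge]
    (4,1)@(9, 3): e=[0,-48,54] → ·  [on edge]
    (3,2)@(7, 5): e=[0,-36,42] → ·  [on edge]
    (2,3)@(5, 7): e=[0,-24,30] → ·  [on edge]
    (1,4)@(3, 9): e=[0,-12,18] → ·  [on edge]
    (0,5)@(1, 11): e=[0,0,6] → ·  [on edge]
  covered (0 px):
    · · · · · · · · · · ·
    · · · · · · · · · · ·
    · · · · · · · · · · ·
    · · · · · · · · · · ·
    · · · · · · · · · · ·
    · · · · · · · · · · ·
    · · · · · · · · · · ·
    · · · · · · · · · · ·
    · · · · · · · · · · ·
    · · · · · · · · · · ·

Final: 55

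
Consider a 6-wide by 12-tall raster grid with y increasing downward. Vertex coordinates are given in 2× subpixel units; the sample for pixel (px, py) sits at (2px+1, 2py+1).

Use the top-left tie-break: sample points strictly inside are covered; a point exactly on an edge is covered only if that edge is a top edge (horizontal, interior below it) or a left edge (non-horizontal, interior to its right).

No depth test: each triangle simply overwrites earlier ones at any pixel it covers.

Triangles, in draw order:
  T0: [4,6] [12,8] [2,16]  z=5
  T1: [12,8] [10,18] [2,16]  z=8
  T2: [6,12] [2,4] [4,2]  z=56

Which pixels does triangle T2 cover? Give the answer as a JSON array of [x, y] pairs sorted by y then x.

T0:
  2·area = 84
  edge (4, 6)→(12, 8): d=(8,2) right/bottom  bias=-1
  edge (12, 8)→(2, 16): d=(-10,8) right/bottom  bias=-1
  edge (2, 16)→(4, 6): d=(2,-10) top-left  bias=+0
    (2,0)@(5, 1): e=[-42,126,0] → .  [on edge]
    (2,3)@(5, 7): e=[6,66,12] → X
    (3,3)@(7, 7): e=[2,50,32] → X
    (4,3)@(9, 7): e=[-2,34,52] → .
    (2,4)@(5, 9): e=[22,46,16] → X
    (4,4)@(9, 9): e=[14,14,56] → X
    (5,4)@(11, 9): e=[10,-2,76] → .
    (1,5)@(3, 11): e=[42,42,0] → X  [on edge]
    (4,5)@(9, 11): e=[30,-6,60] → .
    (1,6)@(3, 13): e=[58,22,4] → X
    (3,6)@(7, 13): e=[50,-10,44] → .
    (1,7)@(3, 15): e=[74,2,8] → X
    (0,10)@(1, 21): e=[126,-42,0] → .  [on edge]
  covered (11 px):
    . . . . . .
    . . . . . .
    . . . . . .
    . . X X . .
    . . X X X .
    . X X X . .
    . X X . . .
    . X . . . .
    . . . . . .
    . . . . . .
    . . . . . .
    . . . . . .
T1:
  2·area = 84
  edge (12, 8)→(10, 18): d=(-2,10) right/bottom  bias=-1
  edge (10, 18)→(2, 16): d=(-8,-2) top-left  bias=+0
  edge (2, 16)→(12, 8): d=(10,-8) top-left  bias=+0
    (5,4)@(11, 9): e=[8,74,2] → X
    (4,5)@(9, 11): e=[24,54,6] → X
    (3,6)@(7, 13): e=[40,34,10] → X
    (5,6)@(11, 13): e=[0,42,42] → .  [on edge]
    (2,7)@(5, 15): e=[56,14,14] → X
    (5,7)@(11, 15): e=[-4,26,62] → .
    (2,8)@(5, 17): e=[52,-2,34] → .
    (3,8)@(7, 17): e=[32,2,50] → X
    (5,8)@(11, 17): e=[-8,10,82] → .
    (3,9)@(7, 19): e=[28,-14,70] → .
    (4,9)@(9, 19): e=[8,-10,86] → .
    (4,11)@(9, 23): e=[0,-42,126] → .  [on edge]
  covered (10 px):
    . . . . . .
    . . . . . .
    . . . . . .
    . . . . . .
    . . . . . X
    . . . . X X
    . . . X X .
    . . X X X .
    . . . X X .
    . . . . . .
    . . . . . .
    . . . . . .
T2:
  2·area = 24
  edge (6, 12)→(2, 4): d=(-4,-8) top-left  bias=+0
  edge (2, 4)→(4, 2): d=(2,-2) top-left  bias=+0
  edge (4, 2)→(6, 12): d=(2,10) right/bottom  bias=-1
    (2,0)@(5, 1): e=[36,0,-12] → .  [on edge]
    (1,1)@(3, 3): e=[12,0,12] → X  [on edge]
    (2,1)@(5, 3): e=[28,4,-8] → .
    (0,2)@(1, 5): e=[-12,0,36] → .  [on edge]
    (1,2)@(3, 5): e=[4,4,16] → X
    (2,2)@(5, 5): e=[20,8,-4] → .
    (1,3)@(3, 7): e=[-4,8,20] → .
    (2,3)@(5, 7): e=[12,12,0] → .  [on edge]
    (2,4)@(5, 9): e=[4,16,4] → X
    (3,4)@(7, 9): e=[20,20,-16] → .
    (2,5)@(5, 11): e=[-4,20,8] → .
    (3,8)@(7, 17): e=[-12,36,0] → .  [on edge]
  covered (3 px):
    . . . . . .
    . X . . . .
    . X . . . .
    . . . . . .
    . . X . . .
    . . . . . .
    . . . . . .
    . . . . . .
    . . . . . .
    . . . . . .
    . . . . . .
    . . . . . .

Final: [[1,1],[1,2],[2,4]]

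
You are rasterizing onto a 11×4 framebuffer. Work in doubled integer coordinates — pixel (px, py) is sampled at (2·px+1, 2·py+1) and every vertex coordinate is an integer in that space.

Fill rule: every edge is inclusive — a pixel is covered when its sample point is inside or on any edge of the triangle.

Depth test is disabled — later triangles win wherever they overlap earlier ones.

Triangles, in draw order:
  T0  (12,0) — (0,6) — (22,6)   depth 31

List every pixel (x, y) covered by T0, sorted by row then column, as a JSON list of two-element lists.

T0:
  2·area = 132  (B↔C swapped to make it positive)
  edge (12, 0)→(22, 6): d=(10,6) inclusive
  edge (22, 6)→(0, 6): d=(-22,0) inclusive
  edge (0, 6)→(12, 0): d=(12,-6) inclusive
    (5,0)@(11, 1): e=[16,110,6] → █
    (6,0)@(13, 1): e=[4,110,18] → █
    (7,0)@(15, 1): e=[-8,110,30] → ·
    (3,1)@(7, 3): e=[60,66,6] → █
    (4,1)@(9, 3): e=[48,66,18] → █
    (7,1)@(15, 3): e=[12,66,54] → █
    (8,1)@(17, 3): e=[0,66,66] → █  [on edge]
    (9,1)@(19, 3): e=[-12,66,78] → ·
    (1,2)@(3, 5): e=[104,22,6] → █
    (2,2)@(5, 5): e=[92,22,18] → █
    (9,2)@(19, 5): e=[8,22,102] → █
    (10,2)@(21, 5): e=[-4,22,114] → ·
  covered (17 px):
    · · · · · █ █ · · · ·
    · · · █ █ █ █ █ █ · ·
    · █ █ █ █ █ █ █ █ █ ·
    · · · · · · · · · · ·

Answer: [[5,0],[6,0],[3,1],[4,1],[5,1],[6,1],[7,1],[8,1],[1,2],[2,2],[3,2],[4,2],[5,2],[6,2],[7,2],[8,2],[9,2]]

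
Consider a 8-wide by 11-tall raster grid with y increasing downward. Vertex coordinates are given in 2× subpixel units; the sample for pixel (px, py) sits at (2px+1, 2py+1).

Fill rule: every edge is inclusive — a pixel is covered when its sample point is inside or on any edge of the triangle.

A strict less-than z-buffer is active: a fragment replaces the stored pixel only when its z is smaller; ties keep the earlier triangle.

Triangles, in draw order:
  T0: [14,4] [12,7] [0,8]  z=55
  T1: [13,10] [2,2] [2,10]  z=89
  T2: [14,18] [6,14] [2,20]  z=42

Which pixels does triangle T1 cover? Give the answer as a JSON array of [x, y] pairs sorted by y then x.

T0:
  2·area = 34
  edge (14, 4)→(12, 7): d=(-2,3) inclusive
  edge (12, 7)→(0, 8): d=(-12,1) inclusive
  edge (0, 8)→(14, 4): d=(14,-4) inclusive
    (5,2)@(11, 5): e=[7,25,2] → X
    (6,2)@(13, 5): e=[1,23,10] → X
    (7,2)@(15, 5): e=[-5,21,18] → .
    (2,3)@(5, 7): e=[21,7,6] → X
    (3,3)@(7, 7): e=[15,5,14] → X
    (4,3)@(9, 7): e=[9,3,22] → X
    (6,3)@(13, 7): e=[-3,-1,38] → .
    (2,4)@(5, 9): e=[17,-17,34] → .
    (3,4)@(7, 9): e=[11,-19,42] → .
    (4,4)@(9, 9): e=[5,-21,50] → .
    (5,4)@(11, 9): e=[-1,-23,58] → .
  covered (6 px):
    . . . . . . . .
    . . . . . . . .
    . . . . . X X .
    . . X X X X . .
    . . . . . . . .
    . . . . . . . .
    . . . . . . . .
    . . . . . . . .
    . . . . . . . .
    . . . . . . . .
    . . . . . . . .
T1:
  2·area = 88  (B↔C swapped to make it positive)
  edge (13, 10)→(2, 10): d=(-11,0) inclusive
  edge (2, 10)→(2, 2): d=(0,-8) inclusive
  edge (2, 2)→(13, 10): d=(11,8) inclusive
    (1,1)@(3, 3): e=[77,8,3] → X
    (2,1)@(5, 3): e=[77,24,-13] → .
    (1,2)@(3, 5): e=[55,8,25] → X
    (2,2)@(5, 5): e=[55,24,9] → X
    (3,2)@(7, 5): e=[55,40,-7] → .
    (1,3)@(3, 7): e=[33,8,47] → X
    (3,3)@(7, 7): e=[33,40,15] → X
    (4,3)@(9, 7): e=[33,56,-1] → .
    (1,4)@(3, 9): e=[11,8,69] → X
    (4,4)@(9, 9): e=[11,56,21] → X
    (5,4)@(11, 9): e=[11,72,5] → X
    (6,4)@(13, 9): e=[11,88,-11] → .
  covered (11 px):
    . . . . . . . .
    . X . . . . . .
    . X X . . . . .
    . X X X . . . .
    . X X X X X . .
    . . . . . . . .
    . . . . . . . .
    . . . . . . . .
    . . . . . . . .
    . . . . . . . .
    . . . . . . . .
T2:
  2·area = 64  (B↔C swapped to make it positive)
  edge (14, 18)→(2, 20): d=(-12,2) inclusive
  edge (2, 20)→(6, 14): d=(4,-6) inclusive
  edge (6, 14)→(14, 18): d=(8,4) inclusive
    (3,7)@(7, 15): e=[50,10,4] → X
    (4,7)@(9, 15): e=[46,22,-4] → .
    (2,8)@(5, 17): e=[30,6,28] → X
    (4,8)@(9, 17): e=[22,30,12] → X
    (5,8)@(11, 17): e=[18,42,4] → X
    (6,8)@(13, 17): e=[14,54,-4] → .
    (1,9)@(3, 19): e=[10,2,52] → X
    (4,9)@(9, 19): e=[-2,38,28] → .
    (5,9)@(11, 19): e=[-6,50,20] → .
    (1,10)@(3, 21): e=[-14,10,68] → .
    (2,10)@(5, 21): e=[-18,22,60] → .
    (3,10)@(7, 21): e=[-22,34,52] → .
  covered (8 px):
    . . . . . . . .
    . . . . . . . .
    . . . . . . . .
    . . . . . . . .
    . . . . . . . .
    . . . . . . . .
    . . . . . . . .
    . . . X . . . .
    . . X X X X . .
    . X X X . . . .
    . . . . . . . .

Answer: [[1,1],[1,2],[2,2],[1,3],[2,3],[3,3],[1,4],[2,4],[3,4],[4,4],[5,4]]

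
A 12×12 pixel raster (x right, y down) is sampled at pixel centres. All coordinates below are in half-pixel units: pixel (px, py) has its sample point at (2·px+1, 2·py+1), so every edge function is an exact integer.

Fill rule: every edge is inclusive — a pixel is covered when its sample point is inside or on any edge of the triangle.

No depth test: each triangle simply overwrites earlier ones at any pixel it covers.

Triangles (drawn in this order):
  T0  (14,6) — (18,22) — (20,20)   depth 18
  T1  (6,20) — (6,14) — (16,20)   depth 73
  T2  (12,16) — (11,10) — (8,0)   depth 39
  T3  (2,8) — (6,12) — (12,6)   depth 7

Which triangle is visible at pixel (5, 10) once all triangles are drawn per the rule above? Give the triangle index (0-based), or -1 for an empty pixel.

T0:
  2·area = 40  (B↔C swapped to make it positive)
  edge (14, 6)→(20, 20): d=(6,14) inclusive
  edge (20, 20)→(18, 22): d=(-2,2) inclusive
  edge (18, 22)→(14, 6): d=(-4,-16) inclusive
    (7,4)@(15, 9): e=[4,32,4] → █
    (8,4)@(17, 9): e=[-24,28,36] → ·
    (7,5)@(15, 11): e=[16,28,-4] → ·
    (8,6)@(17, 13): e=[0,20,20] → █  [on edge]
    (9,6)@(19, 13): e=[-28,16,52] → ·
    (8,7)@(17, 15): e=[12,16,12] → █
    (9,7)@(19, 15): e=[-16,12,44] → ·
    (8,8)@(17, 17): e=[24,12,4] → █
    (9,8)@(19, 17): e=[-4,8,36] → ·
    (11,8)@(23, 17): e=[-60,0,100] → ·  [on edge]
    (8,9)@(17, 19): e=[36,8,-4] → ·
    (9,9)@(19, 19): e=[8,4,28] → █
    (10,9)@(21, 19): e=[-20,0,60] → ·  [on edge]
    (9,10)@(19, 21): e=[20,0,20] → █  [on edge]
    (8,11)@(17, 23): e=[60,0,-20] → ·  [on edge]
  covered (6 px):
    · · · · · · · · · · · ·
    · · · · · · · · · · · ·
    · · · · · · · · · · · ·
    · · · · · · · · · · · ·
    · · · · · · · █ · · · ·
    · · · · · · · · · · · ·
    · · · · · · · · █ · · ·
    · · · · · · · · █ · · ·
    · · · · · · · · █ · · ·
    · · · · · · · · · █ · ·
    · · · · · · · · · █ · ·
    · · · · · · · · · · · ·
T1:
  2·area = 60
  edge (6, 20)→(6, 14): d=(0,-6) inclusive
  edge (6, 14)→(16, 20): d=(10,6) inclusive
  edge (16, 20)→(6, 20): d=(-10,0) inclusive
    (0,5)@(1, 11): e=[-30,0,90] → ·  [on edge]
    (3,7)@(7, 15): e=[6,4,50] → █
    (4,7)@(9, 15): e=[18,-8,50] → ·
    (3,8)@(7, 17): e=[6,24,30] → █
    (4,8)@(9, 17): e=[18,12,30] → █
    (5,8)@(11, 17): e=[30,0,30] → █  [on edge]
    (6,8)@(13, 17): e=[42,-12,30] → ·
    (3,9)@(7, 19): e=[6,44,10] → █
    (6,9)@(13, 19): e=[42,8,10] → █
    (7,9)@(15, 19): e=[54,-4,10] → ·
    (3,10)@(7, 21): e=[6,64,-10] → ·
    (4,10)@(9, 21): e=[18,52,-10] → ·
    (10,11)@(21, 23): e=[90,0,-30] → ·  [on edge]
  covered (8 px):
    · · · · · · · · · · · ·
    · · · · · · · · · · · ·
    · · · · · · · · · · · ·
    · · · · · · · · · · · ·
    · · · · · · · · · · · ·
    · · · · · · · · · · · ·
    · · · · · · · · · · · ·
    · · · █ · · · · · · · ·
    · · · █ █ █ · · · · · ·
    · · · █ █ █ █ · · · · ·
    · · · · · · · · · · · ·
    · · · · · · · · · · · ·
T2:
  2·area = 8  (B↔C swapped to make it positive)
  edge (12, 16)→(8, 0): d=(-4,-16) inclusive
  edge (8, 0)→(11, 10): d=(3,10) inclusive
  edge (11, 10)→(12, 16): d=(1,6) inclusive
    (5,5)@(11, 11): e=[4,3,1] → █
    (6,5)@(13, 11): e=[36,-17,-11] → ·
    (5,6)@(11, 13): e=[-4,9,3] → ·
  covered (1 px):
    · · · · · · · · · · · ·
    · · · · · · · · · · · ·
    · · · · · · · · · · · ·
    · · · · · · · · · · · ·
    · · · · · · · · · · · ·
    · · · · · █ · · · · · ·
    · · · · · · · · · · · ·
    · · · · · · · · · · · ·
    · · · · · · · · · · · ·
    · · · · · · · · · · · ·
    · · · · · · · · · · · ·
    · · · · · · · · · · · ·
T3:
  2·area = 48  (B↔C swapped to make it positive)
  edge (2, 8)→(12, 6): d=(10,-2) inclusive
  edge (12, 6)→(6, 12): d=(-6,6) inclusive
  edge (6, 12)→(2, 8): d=(-4,-4) inclusive
    (8,0)@(17, 1): e=[-40,0,88] → ·  [on edge]
    (7,1)@(15, 3): e=[-24,0,72] → ·  [on edge]
    (6,2)@(13, 5): e=[-8,0,56] → ·  [on edge]
    (8,2)@(17, 5): e=[0,-24,72] → ·  [on edge]
    (0,3)@(1, 7): e=[-12,60,0] → ·  [on edge]
    (3,3)@(7, 7): e=[0,24,24] → █  [on edge]
    (4,3)@(9, 7): e=[4,12,32] → █
    (5,3)@(11, 7): e=[8,0,40] → █  [on edge]
    (6,3)@(13, 7): e=[12,-12,48] → ·
    (1,4)@(3, 9): e=[12,36,0] → █  [on edge]
    (2,4)@(5, 9): e=[16,24,8] → █
    (4,4)@(9, 9): e=[24,0,24] → █  [on edge]
    (2,5)@(5, 11): e=[36,12,0] → █  [on edge]
    (3,5)@(7, 11): e=[40,0,8] → █  [on edge]
    (2,6)@(5, 13): e=[56,0,-8] → ·  [on edge]
    (3,6)@(7, 13): e=[60,-12,0] → ·  [on edge]
    (1,7)@(3, 15): e=[72,0,-24] → ·  [on edge]
    (4,7)@(9, 15): e=[84,-36,0] → ·  [on edge]
    (0,8)@(1, 17): e=[88,0,-40] → ·  [on edge]
    (5,8)@(11, 17): e=[108,-60,0] → ·  [on edge]
    (6,9)@(13, 19): e=[132,-84,0] → ·  [on edge]
    (7,10)@(15, 21): e=[156,-108,0] → ·  [on edge]
    (8,11)@(17, 23): e=[180,-132,0] → ·  [on edge]
  covered (9 px):
    · · · · · · · · · · · ·
    · · · · · · · · · · · ·
    · · · · · · · · · · · ·
    · · · █ █ █ · · · · · ·
    · █ █ █ █ · · · · · · ·
    · · █ █ · · · · · · · ·
    · · · · · · · · · · · ·
    · · · · · · · · · · · ·
    · · · · · · · · · · · ·
    · · · · · · · · · · · ·
    · · · · · · · · · · · ·
    · · · · · · · · · · · ·

Z-buffer (winner per pixel, '.' = empty):
  . . . . . . . . . . . .
  . . . . . . . . . . . .
  . . . . . . . . . . . .
  . . . 3 3 3 . . . . . .
  . 3 3 3 3 . . 0 . . . .
  . . 3 3 . 2 . . . . . .
  . . . . . . . . 0 . . .
  . . . 1 . . . . 0 . . .
  . . . 1 1 1 . . 0 . . .
  . . . 1 1 1 1 . . 0 . .
  . . . . . . . . . 0 . .
  . . . . . . . . . . . .

Final: -1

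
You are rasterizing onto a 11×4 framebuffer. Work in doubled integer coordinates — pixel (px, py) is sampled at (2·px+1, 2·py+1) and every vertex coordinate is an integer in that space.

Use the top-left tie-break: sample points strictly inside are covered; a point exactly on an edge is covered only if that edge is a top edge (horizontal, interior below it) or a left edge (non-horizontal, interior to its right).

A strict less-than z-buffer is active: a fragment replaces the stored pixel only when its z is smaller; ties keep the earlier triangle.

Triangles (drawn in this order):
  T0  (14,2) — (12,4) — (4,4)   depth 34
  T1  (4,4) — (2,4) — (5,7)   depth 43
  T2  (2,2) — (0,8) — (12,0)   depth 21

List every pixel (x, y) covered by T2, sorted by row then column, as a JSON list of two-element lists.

T0:
  2·area = 16
  edge (14, 2)→(12, 4): d=(-2,2) right/bottom  bias=-1
  edge (12, 4)→(4, 4): d=(-8,0) right/bottom  bias=-1
  edge (4, 4)→(14, 2): d=(10,-2) top-left  bias=+0
    (7,0)@(15, 1): e=[0,24,-8] → ·  [on edge]
    (9,0)@(19, 1): e=[-8,24,0] → ·  [on edge]
    (4,1)@(9, 3): e=[8,8,0] → #  [on edge]
    (5,1)@(11, 3): e=[4,8,4] → #
    (6,1)@(13, 3): e=[0,8,8] → ·  [on edge]
    (4,2)@(9, 5): e=[4,-8,20] → ·
    (5,2)@(11, 5): e=[0,-8,24] → ·  [on edge]
    (4,3)@(9, 7): e=[0,-24,40] → ·  [on edge]
  covered (2 px):
    · · · · · · · · · · ·
    · · · · # # · · · · ·
    · · · · · · · · · · ·
    · · · · · · · · · · ·
T1:
  2·area = 6  (B↔C swapped to make it positive)
  edge (4, 4)→(5, 7): d=(1,3) right/bottom  bias=-1
  edge (5, 7)→(2, 4): d=(-3,-3) top-left  bias=+0
  edge (2, 4)→(4, 4): d=(2,0) top-left  bias=+0
    (1,0)@(3, 1): e=[0,12,-6] → ·  [on edge]
    (0,1)@(1, 3): e=[8,0,-2] → ·  [on edge]
    (1,2)@(3, 5): e=[4,0,2] → #  [on edge]
    (2,2)@(5, 5): e=[-2,6,2] → ·
    (1,3)@(3, 7): e=[6,-6,6] → ·
    (2,3)@(5, 7): e=[0,0,6] → ·  [on edge]
  covered (1 px):
    · · · · · · · · · · ·
    · · · · · · · · · · ·
    · # · · · · · · · · ·
    · · · · · · · · · · ·
T2:
  2·area = 56  (B↔C swapped to make it positive)
  edge (2, 2)→(12, 0): d=(10,-2) top-left  bias=+0
  edge (12, 0)→(0, 8): d=(-12,8) right/bottom  bias=-1
  edge (0, 8)→(2, 2): d=(2,-6) top-left  bias=+0
    (3,0)@(7, 1): e=[0,28,28] → #  [on edge]
    (4,0)@(9, 1): e=[4,12,40] → #
    (5,0)@(11, 1): e=[8,-4,52] → ·
    (1,1)@(3, 3): e=[12,36,8] → #
    (2,1)@(5, 3): e=[16,20,20] → #
    (4,1)@(9, 3): e=[24,-12,44] → ·
    (0,2)@(1, 5): e=[28,28,0] → #  [on edge]
    (2,2)@(5, 5): e=[36,-4,24] → ·
    (3,2)@(7, 5): e=[40,-20,36] → ·
    (0,3)@(1, 7): e=[48,4,4] → #
    (1,3)@(3, 7): e=[52,-12,16] → ·
  covered (8 px):
    · · · # # · · · · · ·
    · # # # · · · · · · ·
    # # · · · · · · · · ·
    # · · · · · · · · · ·

Final: [[3,0],[4,0],[1,1],[2,1],[3,1],[0,2],[1,2],[0,3]]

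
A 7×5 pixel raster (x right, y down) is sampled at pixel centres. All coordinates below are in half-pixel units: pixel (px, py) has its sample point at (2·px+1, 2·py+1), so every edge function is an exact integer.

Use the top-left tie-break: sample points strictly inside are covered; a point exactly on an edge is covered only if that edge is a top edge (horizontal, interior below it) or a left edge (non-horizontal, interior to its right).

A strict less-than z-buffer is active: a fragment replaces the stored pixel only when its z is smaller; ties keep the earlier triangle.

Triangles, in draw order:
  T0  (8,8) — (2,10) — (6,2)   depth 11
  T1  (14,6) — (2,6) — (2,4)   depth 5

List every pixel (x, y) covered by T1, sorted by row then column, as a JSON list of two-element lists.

T0:
  2·area = 40
  edge (8, 8)→(2, 10): d=(-6,2) right/bottom  bias=-1
  edge (2, 10)→(6, 2): d=(4,-8) top-left  bias=+0
  edge (6, 2)→(8, 8): d=(2,6) right/bottom  bias=-1
    (2,2)@(5, 5): e=[24,4,12] → X
    (3,2)@(7, 5): e=[20,20,0] → .  [on edge]
    (2,3)@(5, 7): e=[12,12,16] → X
    (3,3)@(7, 7): e=[8,28,4] → X
    (4,3)@(9, 7): e=[4,44,-8] → .
    (5,3)@(11, 7): e=[0,60,-20] → .  [on edge]
    (1,4)@(3, 9): e=[4,4,32] → X
    (2,4)@(5, 9): e=[0,20,20] → .  [on edge]
    (3,4)@(7, 9): e=[-4,36,8] → .
  covered (4 px):
    . . . . . . .
    . . . . . . .
    . . X . . . .
    . . X X . . .
    . X . . . . .
T1:
  2·area = 24
  edge (14, 6)→(2, 6): d=(-12,0) right/bottom  bias=-1
  edge (2, 6)→(2, 4): d=(0,-2) top-left  bias=+0
  edge (2, 4)→(14, 6): d=(12,2) right/bottom  bias=-1
    (1,2)@(3, 5): e=[12,2,10] → X
    (2,2)@(5, 5): e=[12,6,6] → X
    (3,2)@(7, 5): e=[12,10,2] → X
    (4,2)@(9, 5): e=[12,14,-2] → .
    (1,3)@(3, 7): e=[-12,2,34] → .
    (2,3)@(5, 7): e=[-12,6,30] → .
    (3,3)@(7, 7): e=[-12,10,26] → .
  covered (3 px):
    . . . . . . .
    . . . . . . .
    . X X X . . .
    . . . . . . .
    . . . . . . .

Answer: [[1,2],[2,2],[3,2]]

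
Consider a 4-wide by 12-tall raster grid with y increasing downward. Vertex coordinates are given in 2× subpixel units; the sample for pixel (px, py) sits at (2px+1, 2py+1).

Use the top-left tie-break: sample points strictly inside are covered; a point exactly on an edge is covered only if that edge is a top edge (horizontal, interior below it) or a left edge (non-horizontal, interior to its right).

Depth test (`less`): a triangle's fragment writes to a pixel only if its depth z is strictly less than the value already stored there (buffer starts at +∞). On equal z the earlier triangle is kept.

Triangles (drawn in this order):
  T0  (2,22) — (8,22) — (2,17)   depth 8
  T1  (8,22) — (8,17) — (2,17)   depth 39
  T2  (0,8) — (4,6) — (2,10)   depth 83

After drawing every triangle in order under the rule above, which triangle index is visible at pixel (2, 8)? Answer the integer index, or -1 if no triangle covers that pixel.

T0:
  2·area = 30  (B↔C swapped to make it positive)
  edge (2, 22)→(2, 17): d=(0,-5) top-left  bias=+0
  edge (2, 17)→(8, 22): d=(6,5) right/bottom  bias=-1
  edge (8, 22)→(2, 22): d=(-6,0) right/bottom  bias=-1
    (1,9)@(3, 19): e=[5,7,18] → █
    (2,9)@(5, 19): e=[15,-3,18] → ·
    (1,10)@(3, 21): e=[5,19,6] → █
    (2,10)@(5, 21): e=[15,9,6] → █
    (3,10)@(7, 21): e=[25,-1,6] → ·
    (1,11)@(3, 23): e=[5,31,-6] → ·
    (2,11)@(5, 23): e=[15,21,-6] → ·
  covered (3 px):
    · · · ·
    · · · ·
    · · · ·
    · · · ·
    · · · ·
    · · · ·
    · · · ·
    · · · ·
    · · · ·
    · █ · ·
    · █ █ ·
    · · · ·
T1:
  2·area = 30  (B↔C swapped to make it positive)
  edge (8, 22)→(2, 17): d=(-6,-5) top-left  bias=+0
  edge (2, 17)→(8, 17): d=(6,0) top-left  bias=+0
  edge (8, 17)→(8, 22): d=(0,5) right/bottom  bias=-1
    (0,8)@(1, 17): e=[-5,0,35] → ·  [on edge]
    (1,8)@(3, 17): e=[5,0,25] → █  [on edge]
    (2,8)@(5, 17): e=[15,0,15] → █  [on edge]
    (3,8)@(7, 17): e=[25,0,5] → █  [on edge]
    (1,9)@(3, 19): e=[-7,12,25] → ·
    (2,9)@(5, 19): e=[3,12,15] → █
    (2,10)@(5, 21): e=[-9,24,15] → ·
    (3,10)@(7, 21): e=[1,24,5] → █
    (3,11)@(7, 23): e=[-11,36,5] → ·
  covered (6 px):
    · · · ·
    · · · ·
    · · · ·
    · · · ·
    · · · ·
    · · · ·
    · · · ·
    · · · ·
    · █ █ █
    · · █ █
    · · · █
    · · · ·
T2:
  2·area = 12
  edge (0, 8)→(4, 6): d=(4,-2) top-left  bias=+0
  edge (4, 6)→(2, 10): d=(-2,4) right/bottom  bias=-1
  edge (2, 10)→(0, 8): d=(-2,-2) top-left  bias=+0
    (1,3)@(3, 7): e=[2,2,8] → █
    (2,3)@(5, 7): e=[6,-6,12] → ·
    (0,4)@(1, 9): e=[6,6,0] → █  [on edge]
    (1,4)@(3, 9): e=[10,-2,4] → ·
    (0,5)@(1, 11): e=[14,2,-4] → ·
    (1,5)@(3, 11): e=[18,-6,0] → ·  [on edge]
    (2,6)@(5, 13): e=[30,-18,0] → ·  [on edge]
    (3,7)@(7, 15): e=[42,-30,0] → ·  [on edge]
  covered (2 px):
    · · · ·
    · · · ·
    · · · ·
    · █ · ·
    █ · · ·
    · · · ·
    · · · ·
    · · · ·
    · · · ·
    · · · ·
    · · · ·
    · · · ·

Z-buffer (winner per pixel, '.' = empty):
  . . . .
  . . . .
  . . . .
  . 2 . .
  2 . . .
  . . . .
  . . . .
  . . . .
  . 1 1 1
  . 0 1 1
  . 0 0 1
  . . . .

Final: 1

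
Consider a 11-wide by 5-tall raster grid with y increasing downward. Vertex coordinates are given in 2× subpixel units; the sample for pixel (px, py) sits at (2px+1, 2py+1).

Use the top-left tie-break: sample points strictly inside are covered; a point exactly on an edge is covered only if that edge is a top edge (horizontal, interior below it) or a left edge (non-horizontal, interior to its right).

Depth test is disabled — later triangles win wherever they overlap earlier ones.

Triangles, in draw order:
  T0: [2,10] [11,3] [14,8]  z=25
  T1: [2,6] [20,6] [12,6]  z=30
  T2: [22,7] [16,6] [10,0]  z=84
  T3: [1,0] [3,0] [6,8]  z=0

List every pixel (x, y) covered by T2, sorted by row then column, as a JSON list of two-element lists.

T0:
  2·area = 66
  edge (2, 10)→(11, 3): d=(9,-7) top-left  bias=+0
  edge (11, 3)→(14, 8): d=(3,5) right/bottom  bias=-1
  edge (14, 8)→(2, 10): d=(-12,2) right/bottom  bias=-1
    (5,1)@(11, 3): e=[0,0,66] → ·  [on edge]
    (4,2)@(9, 5): e=[4,16,46] → #
    (5,2)@(11, 5): e=[18,6,42] → #
    (6,2)@(13, 5): e=[32,-4,38] → ·
    (3,3)@(7, 7): e=[8,32,26] → #
    (6,3)@(13, 7): e=[50,2,14] → #
    (7,3)@(15, 7): e=[64,-8,10] → ·
    (2,4)@(5, 9): e=[12,48,6] → #
    (4,4)@(9, 9): e=[40,28,-2] → ·
    (5,4)@(11, 9): e=[54,18,-6] → ·
    (6,4)@(13, 9): e=[68,8,-10] → ·
  covered (8 px):
    · · · · · · · · · · ·
    · · · · · · · · · · ·
    · · · · # # · · · · ·
    · · · # # # # · · · ·
    · · # # · · · · · · ·
T1:
  degenerate (2·area = 0) — covers nothing
T2:
  2·area = 30
  edge (22, 7)→(16, 6): d=(-6,-1) top-left  bias=+0
  edge (16, 6)→(10, 0): d=(-6,-6) top-left  bias=+0
  edge (10, 0)→(22, 7): d=(12,7) right/bottom  bias=-1
    (5,0)@(11, 1): e=[25,0,5] → #  [on edge]
    (6,0)@(13, 1): e=[27,12,-9] → ·
    (5,1)@(11, 3): e=[13,-12,29] → ·
    (6,1)@(13, 3): e=[15,0,15] → #  [on edge]
    (7,1)@(15, 3): e=[17,12,1] → #
    (8,1)@(17, 3): e=[19,24,-13] → ·
    (6,2)@(13, 5): e=[3,-12,39] → ·
    (7,2)@(15, 5): e=[5,0,25] → #  [on edge]
    (8,2)@(17, 5): e=[7,12,11] → #
    (9,2)@(19, 5): e=[9,24,-3] → ·
    (7,3)@(15, 7): e=[-7,-12,49] → ·
    (8,3)@(17, 7): e=[-5,0,35] → ·  [on edge]
    (9,4)@(19, 9): e=[-15,0,45] → ·  [on edge]
  covered (5 px):
    · · · · · # · · · · ·
    · · · · · · # # · · ·
    · · · · · · · # # · ·
    · · · · · · · · · · ·
    · · · · · · · · · · ·
T3:
  2·area = 16
  edge (1, 0)→(3, 0): d=(2,0) top-left  bias=+0
  edge (3, 0)→(6, 8): d=(3,8) right/bottom  bias=-1
  edge (6, 8)→(1, 0): d=(-5,-8) top-left  bias=+0
    (1,0)@(3, 1): e=[2,3,11] → #
    (2,0)@(5, 1): e=[2,-13,27] → ·
    (1,1)@(3, 3): e=[6,9,1] → #
    (2,1)@(5, 3): e=[6,-7,17] → ·
    (1,2)@(3, 5): e=[10,15,-9] → ·
  covered (2 px):
    · # · · · · · · · · ·
    · # · · · · · · · · ·
    · · · · · · · · · · ·
    · · · · · · · · · · ·
    · · · · · · · · · · ·

Result: [[5,0],[6,1],[7,1],[7,2],[8,2]]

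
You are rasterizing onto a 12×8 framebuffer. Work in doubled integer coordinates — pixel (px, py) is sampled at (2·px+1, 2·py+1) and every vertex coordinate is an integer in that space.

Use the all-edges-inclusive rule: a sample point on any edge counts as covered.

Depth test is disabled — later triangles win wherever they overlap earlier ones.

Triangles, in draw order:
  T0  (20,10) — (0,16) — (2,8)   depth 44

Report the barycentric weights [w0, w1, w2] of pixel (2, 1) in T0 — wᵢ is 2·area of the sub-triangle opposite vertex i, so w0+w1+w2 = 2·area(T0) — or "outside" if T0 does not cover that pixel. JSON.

T0:
  2·area = 148
  edge (20, 10)→(0, 16): d=(-20,6) inclusive
  edge (0, 16)→(2, 8): d=(2,-8) inclusive
  edge (2, 8)→(20, 10): d=(18,2) inclusive
    (1,4)@(3, 9): e=[122,10,16] → #
    (2,4)@(5, 9): e=[110,26,12] → #
    (3,4)@(7, 9): e=[98,42,8] → #
    (4,4)@(9, 9): e=[86,58,4] → #
    (5,4)@(11, 9): e=[74,74,0] → #  [on edge]
    (6,4)@(13, 9): e=[62,90,-4] → ·
    (1,5)@(3, 11): e=[82,14,52] → #
    (6,5)@(13, 11): e=[22,94,32] → #
    (7,5)@(15, 11): e=[10,110,28] → #
    (8,5)@(17, 11): e=[-2,126,24] → ·
    (0,6)@(1, 13): e=[54,2,92] → #
    (5,6)@(11, 13): e=[-6,82,72] → ·
  covered (19 px):
    · · · · · · · · · · · ·
    · · · · · · · · · · · ·
    · · · · · · · · · · · ·
    · · · · · · · · · · · ·
    · # # # # # · · · · · ·
    · # # # # # # # · · · ·
    # # # # # · · · · · · ·
    # # · · · · · · · · · ·

Result: "outside"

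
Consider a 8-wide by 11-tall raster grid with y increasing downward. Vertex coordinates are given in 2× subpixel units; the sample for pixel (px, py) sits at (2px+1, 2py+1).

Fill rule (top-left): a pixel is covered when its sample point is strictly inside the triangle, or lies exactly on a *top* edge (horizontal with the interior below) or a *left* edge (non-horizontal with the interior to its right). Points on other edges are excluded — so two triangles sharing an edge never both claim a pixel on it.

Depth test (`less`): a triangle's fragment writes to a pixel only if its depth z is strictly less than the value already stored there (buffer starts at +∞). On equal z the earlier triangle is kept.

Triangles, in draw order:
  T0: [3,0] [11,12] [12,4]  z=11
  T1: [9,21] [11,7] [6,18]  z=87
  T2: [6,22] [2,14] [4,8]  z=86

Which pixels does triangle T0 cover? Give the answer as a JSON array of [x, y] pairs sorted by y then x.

T0:
  2·area = 76  (B↔C swapped to make it positive)
  edge (3, 0)→(12, 4): d=(9,4) right/bottom  bias=-1
  edge (12, 4)→(11, 12): d=(-1,8) right/bottom  bias=-1
  edge (11, 12)→(3, 0): d=(-8,-12) top-left  bias=+0
    (2,0)@(5, 1): e=[1,59,16] → █
    (3,0)@(7, 1): e=[-7,43,40] → ·
    (2,1)@(5, 3): e=[19,57,0] → █  [on edge]
    (3,1)@(7, 3): e=[11,41,24] → █
    (4,1)@(9, 3): e=[3,25,48] → █
    (5,1)@(11, 3): e=[-5,9,72] → ·
    (2,2)@(5, 5): e=[37,55,-16] → ·
    (3,2)@(7, 5): e=[29,39,8] → █
    (5,2)@(11, 5): e=[13,7,56] → █
    (6,2)@(13, 5): e=[5,-9,80] → ·
    (3,3)@(7, 7): e=[47,37,-8] → ·
    (4,3)@(9, 7): e=[39,21,16] → █
    (4,4)@(9, 9): e=[57,19,0] → █  [on edge]
    (6,7)@(13, 15): e=[95,-19,0] → ·  [on edge]
  covered (12 px):
    · · █ · · · · ·
    · · █ █ █ · · ·
    · · · █ █ █ · ·
    · · · · █ █ · ·
    · · · · █ █ · ·
    · · · · · █ · ·
    · · · · · · · ·
    · · · · · · · ·
    · · · · · · · ·
    · · · · · · · ·
    · · · · · · · ·
T1:
  2·area = 48  (B↔C swapped to make it positive)
  edge (9, 21)→(6, 18): d=(-3,-3) top-left  bias=+0
  edge (6, 18)→(11, 7): d=(5,-11) top-left  bias=+0
  edge (11, 7)→(9, 21): d=(-2,14) right/bottom  bias=-1
    (5,3)@(11, 7): e=[48,0,0] → ·  [on edge]
    (0,6)@(1, 13): e=[0,-80,128] → ·  [on edge]
    (4,6)@(9, 13): e=[24,8,16] → █
    (5,6)@(11, 13): e=[30,30,-12] → ·
    (1,7)@(3, 15): e=[0,-48,96] → ·  [on edge]
    (4,7)@(9, 15): e=[18,18,12] → █
    (5,7)@(11, 15): e=[24,40,-16] → ·
    (2,8)@(5, 17): e=[0,-16,64] → ·  [on edge]
    (3,8)@(7, 17): e=[6,6,36] → █
    (5,8)@(11, 17): e=[18,50,-20] → ·
    (3,9)@(7, 19): e=[0,16,32] → █  [on edge]
    (5,9)@(11, 19): e=[12,60,-24] → ·
    (4,10)@(9, 21): e=[0,48,0] → ·  [on edge]
  covered (6 px):
    · · · · · · · ·
    · · · · · · · ·
    · · · · · · · ·
    · · · · · · · ·
    · · · · · · · ·
    · · · · · · · ·
    · · · · █ · · ·
    · · · · █ · · ·
    · · · █ █ · · ·
    · · · █ █ · · ·
    · · · · · · · ·
T2:
  2·area = 40
  edge (6, 22)→(2, 14): d=(-4,-8) top-left  bias=+0
  edge (2, 14)→(4, 8): d=(2,-6) top-left  bias=+0
  edge (4, 8)→(6, 22): d=(2,14) right/bottom  bias=-1
    (1,0)@(3, 1): e=[60,-20,0] → ·  [on edge]
    (2,2)@(5, 5): e=[60,0,-20] → ·  [on edge]
    (1,5)@(3, 11): e=[20,0,20] → █  [on edge]
    (2,5)@(5, 11): e=[36,12,-8] → ·
    (1,6)@(3, 13): e=[12,4,24] → █
    (2,6)@(5, 13): e=[28,16,-4] → ·
    (1,7)@(3, 15): e=[4,8,28] → █
    (2,7)@(5, 15): e=[20,20,0] → ·  [on edge]
    (0,8)@(1, 17): e=[-20,0,60] → ·  [on edge]
    (1,8)@(3, 17): e=[-4,12,32] → ·
    (2,8)@(5, 17): e=[12,24,4] → █
    (3,8)@(7, 17): e=[28,36,-24] → ·
  covered (5 px):
    · · · · · · · ·
    · · · · · · · ·
    · · · · · · · ·
    · · · · · · · ·
    · · · · · · · ·
    · █ · · · · · ·
    · █ · · · · · ·
    · █ · · · · · ·
    · · █ · · · · ·
    · · █ · · · · ·
    · · · · · · · ·

Answer: [[2,0],[2,1],[3,1],[4,1],[3,2],[4,2],[5,2],[4,3],[5,3],[4,4],[5,4],[5,5]]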